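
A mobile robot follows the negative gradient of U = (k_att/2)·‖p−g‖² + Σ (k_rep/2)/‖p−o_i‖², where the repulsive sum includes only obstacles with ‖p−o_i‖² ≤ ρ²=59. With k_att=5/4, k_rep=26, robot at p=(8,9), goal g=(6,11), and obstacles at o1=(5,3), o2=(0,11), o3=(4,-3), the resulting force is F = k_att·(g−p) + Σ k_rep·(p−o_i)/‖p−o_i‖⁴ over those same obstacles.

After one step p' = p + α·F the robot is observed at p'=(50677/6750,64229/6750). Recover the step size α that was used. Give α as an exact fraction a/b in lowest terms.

F_att = 5/4·(g−p) = 5/4·(-2,2) = (-2.5000,2.5000)
o1: d²=45 ≤ ρ²=59; F_rep = 26·(3,6)/45² = (0.0385,0.0770)
o2: d²=68 > ρ²=59 → inactive
o3: d²=160 > ρ²=59 → inactive
F = F_att + ΣF_rep = (-2.4615,2.5770)
Δp = p'−p = (-0.4923,0.5154); α = Δx/Fx = (-3323/6750) / (-3323/1350) = 1/5
check: Δy/Fy = (3479/6750) / (3479/1350) = 1/5 ✓

α = 1/5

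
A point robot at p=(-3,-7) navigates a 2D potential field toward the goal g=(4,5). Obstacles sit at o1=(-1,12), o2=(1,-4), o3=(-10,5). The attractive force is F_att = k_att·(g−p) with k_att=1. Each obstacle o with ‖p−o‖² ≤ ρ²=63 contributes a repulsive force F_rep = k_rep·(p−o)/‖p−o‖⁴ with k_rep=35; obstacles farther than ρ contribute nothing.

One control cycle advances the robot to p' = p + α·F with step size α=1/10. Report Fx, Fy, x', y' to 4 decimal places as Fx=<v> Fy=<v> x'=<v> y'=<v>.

Fx=6.7760 Fy=11.8320 x'=-2.3224 y'=-5.8168

F_att = 1·(g−p) = 1·(7,12) = (7.0000,12.0000)
o1: d²=365 > ρ²=63 → inactive
o2: d²=25 ≤ ρ²=63; F_rep = 35·(-4,-3)/25² = (-0.2240,-0.1680)
o3: d²=193 > ρ²=63 → inactive
F = F_att + ΣF_rep = (6.7760,11.8320)
p' = p + 1/10·F = (-2.3224,-5.8168)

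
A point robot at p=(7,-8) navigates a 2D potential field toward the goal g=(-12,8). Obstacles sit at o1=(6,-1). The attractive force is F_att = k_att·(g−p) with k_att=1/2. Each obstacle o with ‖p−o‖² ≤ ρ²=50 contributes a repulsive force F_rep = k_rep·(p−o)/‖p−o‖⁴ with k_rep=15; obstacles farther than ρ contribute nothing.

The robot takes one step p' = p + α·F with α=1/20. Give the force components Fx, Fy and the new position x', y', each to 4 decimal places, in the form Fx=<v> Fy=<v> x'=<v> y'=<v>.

Fx=-9.4940 Fy=7.9580 x'=6.5253 y'=-7.6021

F_att = 1/2·(g−p) = 1/2·(-19,16) = (-9.5000,8.0000)
o1: d²=50 ≤ ρ²=50; F_rep = 15·(1,-7)/50² = (0.0060,-0.0420)
F = F_att + ΣF_rep = (-9.4940,7.9580)
p' = p + 1/20·F = (6.5253,-7.6021)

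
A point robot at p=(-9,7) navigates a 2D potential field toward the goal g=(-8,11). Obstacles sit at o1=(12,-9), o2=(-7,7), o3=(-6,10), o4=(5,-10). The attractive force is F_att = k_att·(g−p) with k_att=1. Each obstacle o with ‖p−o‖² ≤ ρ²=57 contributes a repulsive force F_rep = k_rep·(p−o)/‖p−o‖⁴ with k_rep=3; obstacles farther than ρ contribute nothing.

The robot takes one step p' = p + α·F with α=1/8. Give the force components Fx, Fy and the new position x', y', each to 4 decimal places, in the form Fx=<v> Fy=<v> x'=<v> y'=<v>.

F_att = 1·(g−p) = 1·(1,4) = (1.0000,4.0000)
o1: d²=697 > ρ²=57 → inactive
o2: d²=4 ≤ ρ²=57; F_rep = 3·(-2,0)/4² = (-0.3750,0.0000)
o3: d²=18 ≤ ρ²=57; F_rep = 3·(-3,-3)/18² = (-0.0278,-0.0278)
o4: d²=485 > ρ²=57 → inactive
F = F_att + ΣF_rep = (0.5972,3.9722)
p' = p + 1/8·F = (-8.9253,7.4965)

Fx=0.5972 Fy=3.9722 x'=-8.9253 y'=7.4965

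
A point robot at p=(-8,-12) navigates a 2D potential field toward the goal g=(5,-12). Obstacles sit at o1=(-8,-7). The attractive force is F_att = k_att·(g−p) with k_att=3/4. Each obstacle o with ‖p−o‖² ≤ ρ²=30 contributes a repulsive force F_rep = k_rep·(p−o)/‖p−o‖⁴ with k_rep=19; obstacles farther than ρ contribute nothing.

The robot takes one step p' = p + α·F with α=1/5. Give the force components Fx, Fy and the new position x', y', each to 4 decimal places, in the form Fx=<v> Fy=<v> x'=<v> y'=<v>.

F_att = 3/4·(g−p) = 3/4·(13,0) = (9.7500,0.0000)
o1: d²=25 ≤ ρ²=30; F_rep = 19·(0,-5)/25² = (0.0000,-0.1520)
F = F_att + ΣF_rep = (9.7500,-0.1520)
p' = p + 1/5·F = (-6.0500,-12.0304)

Fx=9.7500 Fy=-0.1520 x'=-6.0500 y'=-12.0304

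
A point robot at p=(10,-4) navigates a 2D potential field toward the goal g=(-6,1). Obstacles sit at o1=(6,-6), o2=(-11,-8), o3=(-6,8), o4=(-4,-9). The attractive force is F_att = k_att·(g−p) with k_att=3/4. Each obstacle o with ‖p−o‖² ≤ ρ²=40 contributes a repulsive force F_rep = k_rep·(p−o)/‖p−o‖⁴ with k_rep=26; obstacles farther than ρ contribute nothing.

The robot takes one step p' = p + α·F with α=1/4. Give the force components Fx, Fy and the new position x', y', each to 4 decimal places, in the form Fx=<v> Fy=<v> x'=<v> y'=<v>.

F_att = 3/4·(g−p) = 3/4·(-16,5) = (-12.0000,3.7500)
o1: d²=20 ≤ ρ²=40; F_rep = 26·(4,2)/20² = (0.2600,0.1300)
o2: d²=457 > ρ²=40 → inactive
o3: d²=400 > ρ²=40 → inactive
o4: d²=221 > ρ²=40 → inactive
F = F_att + ΣF_rep = (-11.7400,3.8800)
p' = p + 1/4·F = (7.0650,-3.0300)

Fx=-11.7400 Fy=3.8800 x'=7.0650 y'=-3.0300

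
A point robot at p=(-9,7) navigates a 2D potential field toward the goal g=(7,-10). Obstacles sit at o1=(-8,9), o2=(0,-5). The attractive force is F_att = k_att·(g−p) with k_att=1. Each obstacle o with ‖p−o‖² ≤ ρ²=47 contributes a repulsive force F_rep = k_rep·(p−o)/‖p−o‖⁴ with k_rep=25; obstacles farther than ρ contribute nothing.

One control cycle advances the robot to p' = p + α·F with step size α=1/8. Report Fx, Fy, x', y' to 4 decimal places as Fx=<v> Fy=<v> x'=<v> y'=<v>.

Fx=15.0000 Fy=-19.0000 x'=-7.1250 y'=4.6250

F_att = 1·(g−p) = 1·(16,-17) = (16.0000,-17.0000)
o1: d²=5 ≤ ρ²=47; F_rep = 25·(-1,-2)/5² = (-1.0000,-2.0000)
o2: d²=225 > ρ²=47 → inactive
F = F_att + ΣF_rep = (15.0000,-19.0000)
p' = p + 1/8·F = (-7.1250,4.6250)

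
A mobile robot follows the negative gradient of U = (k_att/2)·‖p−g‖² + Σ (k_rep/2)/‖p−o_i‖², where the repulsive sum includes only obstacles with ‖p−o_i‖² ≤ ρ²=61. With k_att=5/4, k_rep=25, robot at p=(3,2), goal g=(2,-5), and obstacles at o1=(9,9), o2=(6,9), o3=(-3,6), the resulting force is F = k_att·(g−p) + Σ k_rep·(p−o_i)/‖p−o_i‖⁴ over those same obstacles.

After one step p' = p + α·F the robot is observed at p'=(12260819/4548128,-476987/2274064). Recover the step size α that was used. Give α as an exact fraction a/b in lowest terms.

F_att = 5/4·(g−p) = 5/4·(-1,-7) = (-1.2500,-8.7500)
o1: d²=85 > ρ²=61 → inactive
o2: d²=58 ≤ ρ²=61; F_rep = 25·(-3,-7)/58² = (-0.0223,-0.0520)
o3: d²=52 ≤ ρ²=61; F_rep = 25·(6,-4)/52² = (0.0555,-0.0370)
F = F_att + ΣF_rep = (-1.2168,-8.8390)
Δp = p'−p = (-0.3042,-2.2098); α = Δx/Fx = (-1383565/4548128) / (-1383565/1137032) = 1/4
check: Δy/Fy = (-5025115/2274064) / (-5025115/568516) = 1/4 ✓

α = 1/4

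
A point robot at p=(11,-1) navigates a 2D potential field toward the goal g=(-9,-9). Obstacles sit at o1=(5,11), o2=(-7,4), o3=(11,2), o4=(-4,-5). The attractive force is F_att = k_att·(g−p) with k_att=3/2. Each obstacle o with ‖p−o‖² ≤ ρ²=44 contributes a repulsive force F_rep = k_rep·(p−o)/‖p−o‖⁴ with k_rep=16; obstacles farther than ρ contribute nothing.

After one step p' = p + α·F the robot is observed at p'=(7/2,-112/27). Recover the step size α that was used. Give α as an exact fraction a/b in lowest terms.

α = 1/4

F_att = 3/2·(g−p) = 3/2·(-20,-8) = (-30.0000,-12.0000)
o1: d²=180 > ρ²=44 → inactive
o2: d²=349 > ρ²=44 → inactive
o3: d²=9 ≤ ρ²=44; F_rep = 16·(0,-3)/9² = (0.0000,-0.5926)
o4: d²=241 > ρ²=44 → inactive
F = F_att + ΣF_rep = (-30.0000,-12.5926)
Δp = p'−p = (-7.5000,-3.1481); α = Δx/Fx = (-15/2) / (-30) = 1/4
check: Δy/Fy = (-85/27) / (-340/27) = 1/4 ✓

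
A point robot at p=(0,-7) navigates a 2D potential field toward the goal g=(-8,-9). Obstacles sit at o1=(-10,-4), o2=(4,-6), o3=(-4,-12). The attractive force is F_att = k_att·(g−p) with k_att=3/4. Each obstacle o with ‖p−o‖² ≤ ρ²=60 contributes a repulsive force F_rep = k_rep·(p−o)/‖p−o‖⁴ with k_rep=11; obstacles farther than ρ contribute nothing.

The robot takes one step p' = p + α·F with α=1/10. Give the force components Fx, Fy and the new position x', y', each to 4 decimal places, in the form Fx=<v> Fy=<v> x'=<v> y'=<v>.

Fx=-6.1261 Fy=-1.5053 x'=-0.6126 y'=-7.1505

F_att = 3/4·(g−p) = 3/4·(-8,-2) = (-6.0000,-1.5000)
o1: d²=109 > ρ²=60 → inactive
o2: d²=17 ≤ ρ²=60; F_rep = 11·(-4,-1)/17² = (-0.1522,-0.0381)
o3: d²=41 ≤ ρ²=60; F_rep = 11·(4,5)/41² = (0.0262,0.0327)
F = F_att + ΣF_rep = (-6.1261,-1.5053)
p' = p + 1/10·F = (-0.6126,-7.1505)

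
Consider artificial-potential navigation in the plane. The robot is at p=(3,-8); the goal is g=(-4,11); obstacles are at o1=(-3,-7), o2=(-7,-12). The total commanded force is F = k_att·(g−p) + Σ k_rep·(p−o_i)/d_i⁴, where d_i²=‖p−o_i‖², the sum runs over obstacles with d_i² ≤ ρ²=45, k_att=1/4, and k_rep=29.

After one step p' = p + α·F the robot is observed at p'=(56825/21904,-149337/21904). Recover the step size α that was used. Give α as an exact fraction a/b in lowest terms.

α = 1/4

F_att = 1/4·(g−p) = 1/4·(-7,19) = (-1.7500,4.7500)
o1: d²=37 ≤ ρ²=45; F_rep = 29·(6,-1)/37² = (0.1271,-0.0212)
o2: d²=116 > ρ²=45 → inactive
F = F_att + ΣF_rep = (-1.6229,4.7288)
Δp = p'−p = (-0.4057,1.1822); α = Δx/Fx = (-8887/21904) / (-8887/5476) = 1/4
check: Δy/Fy = (25895/21904) / (25895/5476) = 1/4 ✓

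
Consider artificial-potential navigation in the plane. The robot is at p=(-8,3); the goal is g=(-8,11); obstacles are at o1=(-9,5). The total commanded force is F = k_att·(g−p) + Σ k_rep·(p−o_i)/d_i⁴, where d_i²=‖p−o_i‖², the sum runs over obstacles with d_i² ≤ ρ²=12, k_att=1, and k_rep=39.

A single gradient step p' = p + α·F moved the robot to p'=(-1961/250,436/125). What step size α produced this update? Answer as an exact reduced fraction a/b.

α = 1/10

F_att = 1·(g−p) = 1·(0,8) = (0.0000,8.0000)
o1: d²=5 ≤ ρ²=12; F_rep = 39·(1,-2)/5² = (1.5600,-3.1200)
F = F_att + ΣF_rep = (1.5600,4.8800)
Δp = p'−p = (0.1560,0.4880); α = Δx/Fx = (39/250) / (39/25) = 1/10
check: Δy/Fy = (61/125) / (122/25) = 1/10 ✓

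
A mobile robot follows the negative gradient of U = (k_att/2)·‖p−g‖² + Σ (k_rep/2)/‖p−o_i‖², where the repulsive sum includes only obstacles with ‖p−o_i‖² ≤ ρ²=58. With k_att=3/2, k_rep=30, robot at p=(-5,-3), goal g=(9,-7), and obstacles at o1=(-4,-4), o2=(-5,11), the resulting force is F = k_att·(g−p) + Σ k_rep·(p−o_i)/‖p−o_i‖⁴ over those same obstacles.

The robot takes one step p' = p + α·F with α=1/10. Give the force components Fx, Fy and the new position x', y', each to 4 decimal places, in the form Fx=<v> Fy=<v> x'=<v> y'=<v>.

F_att = 3/2·(g−p) = 3/2·(14,-4) = (21.0000,-6.0000)
o1: d²=2 ≤ ρ²=58; F_rep = 30·(-1,1)/2² = (-7.5000,7.5000)
o2: d²=196 > ρ²=58 → inactive
F = F_att + ΣF_rep = (13.5000,1.5000)
p' = p + 1/10·F = (-3.6500,-2.8500)

Fx=13.5000 Fy=1.5000 x'=-3.6500 y'=-2.8500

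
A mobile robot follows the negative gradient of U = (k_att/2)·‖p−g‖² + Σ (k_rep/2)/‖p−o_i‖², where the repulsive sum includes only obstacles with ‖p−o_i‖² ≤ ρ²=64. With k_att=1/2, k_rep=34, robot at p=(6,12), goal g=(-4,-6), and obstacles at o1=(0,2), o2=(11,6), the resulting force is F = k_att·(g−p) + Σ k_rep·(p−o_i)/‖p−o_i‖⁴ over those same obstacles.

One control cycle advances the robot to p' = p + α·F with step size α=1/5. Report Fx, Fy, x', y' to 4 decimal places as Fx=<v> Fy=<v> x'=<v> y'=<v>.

Fx=-5.0457 Fy=-8.9452 x'=4.9909 y'=10.2110

F_att = 1/2·(g−p) = 1/2·(-10,-18) = (-5.0000,-9.0000)
o1: d²=136 > ρ²=64 → inactive
o2: d²=61 ≤ ρ²=64; F_rep = 34·(-5,6)/61² = (-0.0457,0.0548)
F = F_att + ΣF_rep = (-5.0457,-8.9452)
p' = p + 1/5·F = (4.9909,10.2110)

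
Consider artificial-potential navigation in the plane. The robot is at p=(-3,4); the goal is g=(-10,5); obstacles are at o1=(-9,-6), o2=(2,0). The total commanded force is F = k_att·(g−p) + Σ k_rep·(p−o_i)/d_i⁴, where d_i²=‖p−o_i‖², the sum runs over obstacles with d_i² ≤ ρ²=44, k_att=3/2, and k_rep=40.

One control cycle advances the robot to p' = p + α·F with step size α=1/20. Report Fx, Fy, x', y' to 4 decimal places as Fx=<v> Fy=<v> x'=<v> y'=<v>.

F_att = 3/2·(g−p) = 3/2·(-7,1) = (-10.5000,1.5000)
o1: d²=136 > ρ²=44 → inactive
o2: d²=41 ≤ ρ²=44; F_rep = 40·(-5,4)/41² = (-0.1190,0.0952)
F = F_att + ΣF_rep = (-10.6190,1.5952)
p' = p + 1/20·F = (-3.5309,4.0798)

Fx=-10.6190 Fy=1.5952 x'=-3.5309 y'=4.0798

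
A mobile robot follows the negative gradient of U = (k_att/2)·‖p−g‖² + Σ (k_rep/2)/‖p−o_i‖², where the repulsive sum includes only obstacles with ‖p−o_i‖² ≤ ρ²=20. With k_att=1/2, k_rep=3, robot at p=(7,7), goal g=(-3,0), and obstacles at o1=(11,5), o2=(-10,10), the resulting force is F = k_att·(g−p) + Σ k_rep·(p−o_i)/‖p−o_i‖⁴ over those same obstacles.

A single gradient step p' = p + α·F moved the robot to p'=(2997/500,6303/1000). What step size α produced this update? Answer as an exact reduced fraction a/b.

α = 1/5

F_att = 1/2·(g−p) = 1/2·(-10,-7) = (-5.0000,-3.5000)
o1: d²=20 ≤ ρ²=20; F_rep = 3·(-4,2)/20² = (-0.0300,0.0150)
o2: d²=298 > ρ²=20 → inactive
F = F_att + ΣF_rep = (-5.0300,-3.4850)
Δp = p'−p = (-1.0060,-0.6970); α = Δx/Fx = (-503/500) / (-503/100) = 1/5
check: Δy/Fy = (-697/1000) / (-697/200) = 1/5 ✓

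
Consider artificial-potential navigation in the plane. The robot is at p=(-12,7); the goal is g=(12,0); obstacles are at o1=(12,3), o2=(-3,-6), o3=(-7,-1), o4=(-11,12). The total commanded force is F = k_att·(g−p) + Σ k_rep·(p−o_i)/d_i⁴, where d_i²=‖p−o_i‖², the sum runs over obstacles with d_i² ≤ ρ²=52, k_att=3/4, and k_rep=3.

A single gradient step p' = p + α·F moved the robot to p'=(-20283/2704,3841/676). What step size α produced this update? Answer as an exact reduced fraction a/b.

F_att = 3/4·(g−p) = 3/4·(24,-7) = (18.0000,-5.2500)
o1: d²=592 > ρ²=52 → inactive
o2: d²=250 > ρ²=52 → inactive
o3: d²=89 > ρ²=52 → inactive
o4: d²=26 ≤ ρ²=52; F_rep = 3·(-1,-5)/26² = (-0.0044,-0.0222)
F = F_att + ΣF_rep = (17.9956,-5.2722)
Δp = p'−p = (4.4989,-1.3180); α = Δx/Fx = (12165/2704) / (12165/676) = 1/4
check: Δy/Fy = (-891/676) / (-891/169) = 1/4 ✓

α = 1/4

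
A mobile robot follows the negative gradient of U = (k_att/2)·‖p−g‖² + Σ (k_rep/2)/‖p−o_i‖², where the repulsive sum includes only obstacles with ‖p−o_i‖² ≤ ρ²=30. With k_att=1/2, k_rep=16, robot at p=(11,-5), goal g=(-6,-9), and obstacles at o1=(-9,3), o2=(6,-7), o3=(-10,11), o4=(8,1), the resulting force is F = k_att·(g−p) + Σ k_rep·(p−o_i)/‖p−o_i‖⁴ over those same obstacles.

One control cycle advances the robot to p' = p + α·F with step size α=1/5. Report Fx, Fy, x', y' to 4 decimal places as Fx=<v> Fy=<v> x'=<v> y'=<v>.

Fx=-8.4049 Fy=-1.9620 x'=9.3190 y'=-5.3924

F_att = 1/2·(g−p) = 1/2·(-17,-4) = (-8.5000,-2.0000)
o1: d²=464 > ρ²=30 → inactive
o2: d²=29 ≤ ρ²=30; F_rep = 16·(5,2)/29² = (0.0951,0.0380)
o3: d²=697 > ρ²=30 → inactive
o4: d²=45 > ρ²=30 → inactive
F = F_att + ΣF_rep = (-8.4049,-1.9620)
p' = p + 1/5·F = (9.3190,-5.3924)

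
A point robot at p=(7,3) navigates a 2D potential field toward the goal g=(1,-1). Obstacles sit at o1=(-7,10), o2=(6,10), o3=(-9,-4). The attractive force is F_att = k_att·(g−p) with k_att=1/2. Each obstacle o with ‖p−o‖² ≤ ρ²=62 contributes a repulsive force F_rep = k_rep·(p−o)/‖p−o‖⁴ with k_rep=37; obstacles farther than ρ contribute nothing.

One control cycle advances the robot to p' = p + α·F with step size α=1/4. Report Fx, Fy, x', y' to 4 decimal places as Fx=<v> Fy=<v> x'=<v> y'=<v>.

F_att = 1/2·(g−p) = 1/2·(-6,-4) = (-3.0000,-2.0000)
o1: d²=245 > ρ²=62 → inactive
o2: d²=50 ≤ ρ²=62; F_rep = 37·(1,-7)/50² = (0.0148,-0.1036)
o3: d²=305 > ρ²=62 → inactive
F = F_att + ΣF_rep = (-2.9852,-2.1036)
p' = p + 1/4·F = (6.2537,2.4741)

Fx=-2.9852 Fy=-2.1036 x'=6.2537 y'=2.4741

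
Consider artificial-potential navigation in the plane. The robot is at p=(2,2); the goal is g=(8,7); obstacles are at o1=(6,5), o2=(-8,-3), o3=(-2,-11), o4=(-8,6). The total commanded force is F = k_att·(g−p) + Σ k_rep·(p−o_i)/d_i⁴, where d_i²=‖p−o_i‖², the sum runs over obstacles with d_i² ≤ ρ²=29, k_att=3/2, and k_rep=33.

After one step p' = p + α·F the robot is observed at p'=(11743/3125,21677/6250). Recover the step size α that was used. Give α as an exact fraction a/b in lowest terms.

α = 1/5

F_att = 3/2·(g−p) = 3/2·(6,5) = (9.0000,7.5000)
o1: d²=25 ≤ ρ²=29; F_rep = 33·(-4,-3)/25² = (-0.2112,-0.1584)
o2: d²=125 > ρ²=29 → inactive
o3: d²=185 > ρ²=29 → inactive
o4: d²=116 > ρ²=29 → inactive
F = F_att + ΣF_rep = (8.7888,7.3416)
Δp = p'−p = (1.7578,1.4683); α = Δx/Fx = (5493/3125) / (5493/625) = 1/5
check: Δy/Fy = (9177/6250) / (9177/1250) = 1/5 ✓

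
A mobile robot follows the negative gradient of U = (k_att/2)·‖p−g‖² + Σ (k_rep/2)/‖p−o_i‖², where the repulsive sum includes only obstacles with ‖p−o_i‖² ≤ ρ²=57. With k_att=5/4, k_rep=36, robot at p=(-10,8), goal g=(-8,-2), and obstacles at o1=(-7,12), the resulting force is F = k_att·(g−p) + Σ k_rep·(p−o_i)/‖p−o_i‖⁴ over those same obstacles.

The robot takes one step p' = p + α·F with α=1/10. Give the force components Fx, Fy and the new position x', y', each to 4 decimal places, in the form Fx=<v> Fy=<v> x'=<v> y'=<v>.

F_att = 5/4·(g−p) = 5/4·(2,-10) = (2.5000,-12.5000)
o1: d²=25 ≤ ρ²=57; F_rep = 36·(-3,-4)/25² = (-0.1728,-0.2304)
F = F_att + ΣF_rep = (2.3272,-12.7304)
p' = p + 1/10·F = (-9.7673,6.7270)

Fx=2.3272 Fy=-12.7304 x'=-9.7673 y'=6.7270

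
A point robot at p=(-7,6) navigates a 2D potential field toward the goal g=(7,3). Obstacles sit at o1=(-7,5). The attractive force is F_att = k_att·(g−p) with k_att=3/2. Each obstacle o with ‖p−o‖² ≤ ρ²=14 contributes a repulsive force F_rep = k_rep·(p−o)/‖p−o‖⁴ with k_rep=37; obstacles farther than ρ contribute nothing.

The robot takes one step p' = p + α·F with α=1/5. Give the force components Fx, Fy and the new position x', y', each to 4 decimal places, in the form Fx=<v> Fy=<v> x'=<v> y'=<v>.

Fx=21.0000 Fy=32.5000 x'=-2.8000 y'=12.5000

F_att = 3/2·(g−p) = 3/2·(14,-3) = (21.0000,-4.5000)
o1: d²=1 ≤ ρ²=14; F_rep = 37·(0,1)/1² = (0.0000,37.0000)
F = F_att + ΣF_rep = (21.0000,32.5000)
p' = p + 1/5·F = (-2.8000,12.5000)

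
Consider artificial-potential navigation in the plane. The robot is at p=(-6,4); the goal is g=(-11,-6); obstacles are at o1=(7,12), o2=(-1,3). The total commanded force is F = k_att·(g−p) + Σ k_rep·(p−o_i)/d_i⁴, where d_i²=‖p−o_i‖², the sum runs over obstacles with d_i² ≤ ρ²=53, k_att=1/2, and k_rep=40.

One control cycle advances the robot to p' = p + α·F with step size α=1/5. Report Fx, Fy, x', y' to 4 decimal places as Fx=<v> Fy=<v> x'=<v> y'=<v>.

Fx=-2.7959 Fy=-4.9408 x'=-6.5592 y'=3.0118

F_att = 1/2·(g−p) = 1/2·(-5,-10) = (-2.5000,-5.0000)
o1: d²=233 > ρ²=53 → inactive
o2: d²=26 ≤ ρ²=53; F_rep = 40·(-5,1)/26² = (-0.2959,0.0592)
F = F_att + ΣF_rep = (-2.7959,-4.9408)
p' = p + 1/5·F = (-6.5592,3.0118)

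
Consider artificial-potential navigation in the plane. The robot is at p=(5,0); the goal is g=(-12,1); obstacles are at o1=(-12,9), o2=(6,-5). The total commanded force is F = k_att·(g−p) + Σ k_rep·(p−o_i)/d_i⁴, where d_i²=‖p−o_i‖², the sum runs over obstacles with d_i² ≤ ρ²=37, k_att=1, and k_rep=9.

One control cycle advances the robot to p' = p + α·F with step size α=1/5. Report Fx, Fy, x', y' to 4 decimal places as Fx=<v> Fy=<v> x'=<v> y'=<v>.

Fx=-17.0133 Fy=1.0666 x'=1.5973 y'=0.2133

F_att = 1·(g−p) = 1·(-17,1) = (-17.0000,1.0000)
o1: d²=370 > ρ²=37 → inactive
o2: d²=26 ≤ ρ²=37; F_rep = 9·(-1,5)/26² = (-0.0133,0.0666)
F = F_att + ΣF_rep = (-17.0133,1.0666)
p' = p + 1/5·F = (1.5973,0.2133)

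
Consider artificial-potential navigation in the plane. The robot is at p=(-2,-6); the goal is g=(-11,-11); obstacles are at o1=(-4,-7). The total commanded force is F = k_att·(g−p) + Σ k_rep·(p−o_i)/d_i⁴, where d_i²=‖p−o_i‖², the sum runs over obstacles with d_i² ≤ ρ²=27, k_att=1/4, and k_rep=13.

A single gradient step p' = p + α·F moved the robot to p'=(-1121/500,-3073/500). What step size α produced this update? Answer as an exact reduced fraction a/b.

α = 1/5

F_att = 1/4·(g−p) = 1/4·(-9,-5) = (-2.2500,-1.2500)
o1: d²=5 ≤ ρ²=27; F_rep = 13·(2,1)/5² = (1.0400,0.5200)
F = F_att + ΣF_rep = (-1.2100,-0.7300)
Δp = p'−p = (-0.2420,-0.1460); α = Δx/Fx = (-121/500) / (-121/100) = 1/5
check: Δy/Fy = (-73/500) / (-73/100) = 1/5 ✓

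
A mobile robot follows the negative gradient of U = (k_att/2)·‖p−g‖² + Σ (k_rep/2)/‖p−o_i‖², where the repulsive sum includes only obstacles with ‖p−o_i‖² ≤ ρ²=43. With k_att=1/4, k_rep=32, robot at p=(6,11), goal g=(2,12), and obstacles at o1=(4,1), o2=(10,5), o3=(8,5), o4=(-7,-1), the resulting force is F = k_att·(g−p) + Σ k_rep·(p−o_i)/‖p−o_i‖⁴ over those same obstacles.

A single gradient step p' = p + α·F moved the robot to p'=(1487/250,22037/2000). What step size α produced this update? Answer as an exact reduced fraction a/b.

F_att = 1/4·(g−p) = 1/4·(-4,1) = (-1.0000,0.2500)
o1: d²=104 > ρ²=43 → inactive
o2: d²=52 > ρ²=43 → inactive
o3: d²=40 ≤ ρ²=43; F_rep = 32·(-2,6)/40² = (-0.0400,0.1200)
o4: d²=313 > ρ²=43 → inactive
F = F_att + ΣF_rep = (-1.0400,0.3700)
Δp = p'−p = (-0.0520,0.0185); α = Δx/Fx = (-13/250) / (-26/25) = 1/20
check: Δy/Fy = (37/2000) / (37/100) = 1/20 ✓

α = 1/20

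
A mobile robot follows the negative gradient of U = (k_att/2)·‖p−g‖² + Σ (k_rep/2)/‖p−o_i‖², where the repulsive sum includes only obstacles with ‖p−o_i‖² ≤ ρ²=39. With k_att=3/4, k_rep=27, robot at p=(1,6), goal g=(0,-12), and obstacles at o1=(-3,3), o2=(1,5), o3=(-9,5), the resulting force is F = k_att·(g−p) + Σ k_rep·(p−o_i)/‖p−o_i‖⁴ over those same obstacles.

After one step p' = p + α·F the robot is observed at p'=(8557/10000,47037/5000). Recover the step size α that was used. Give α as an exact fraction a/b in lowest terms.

α = 1/4

F_att = 3/4·(g−p) = 3/4·(-1,-18) = (-0.7500,-13.5000)
o1: d²=25 ≤ ρ²=39; F_rep = 27·(4,3)/25² = (0.1728,0.1296)
o2: d²=1 ≤ ρ²=39; F_rep = 27·(0,1)/1² = (0.0000,27.0000)
o3: d²=101 > ρ²=39 → inactive
F = F_att + ΣF_rep = (-0.5772,13.6296)
Δp = p'−p = (-0.1443,3.4074); α = Δx/Fx = (-1443/10000) / (-1443/2500) = 1/4
check: Δy/Fy = (17037/5000) / (17037/1250) = 1/4 ✓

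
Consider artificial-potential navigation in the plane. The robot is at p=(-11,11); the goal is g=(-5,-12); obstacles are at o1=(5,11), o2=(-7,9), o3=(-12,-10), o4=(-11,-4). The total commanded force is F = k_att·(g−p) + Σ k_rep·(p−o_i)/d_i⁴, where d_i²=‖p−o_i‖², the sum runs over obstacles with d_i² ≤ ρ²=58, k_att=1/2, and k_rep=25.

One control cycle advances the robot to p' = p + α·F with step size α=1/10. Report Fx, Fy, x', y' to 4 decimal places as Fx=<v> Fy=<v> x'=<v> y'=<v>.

F_att = 1/2·(g−p) = 1/2·(6,-23) = (3.0000,-11.5000)
o1: d²=256 > ρ²=58 → inactive
o2: d²=20 ≤ ρ²=58; F_rep = 25·(-4,2)/20² = (-0.2500,0.1250)
o3: d²=442 > ρ²=58 → inactive
o4: d²=225 > ρ²=58 → inactive
F = F_att + ΣF_rep = (2.7500,-11.3750)
p' = p + 1/10·F = (-10.7250,9.8625)

Fx=2.7500 Fy=-11.3750 x'=-10.7250 y'=9.8625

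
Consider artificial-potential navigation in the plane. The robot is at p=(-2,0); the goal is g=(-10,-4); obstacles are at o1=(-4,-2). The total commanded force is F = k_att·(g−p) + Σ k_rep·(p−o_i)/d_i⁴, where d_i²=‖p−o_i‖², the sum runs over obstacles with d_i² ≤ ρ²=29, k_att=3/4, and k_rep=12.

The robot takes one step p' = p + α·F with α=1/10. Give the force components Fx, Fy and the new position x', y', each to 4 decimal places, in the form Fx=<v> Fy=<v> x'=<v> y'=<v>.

Fx=-5.6250 Fy=-2.6250 x'=-2.5625 y'=-0.2625

F_att = 3/4·(g−p) = 3/4·(-8,-4) = (-6.0000,-3.0000)
o1: d²=8 ≤ ρ²=29; F_rep = 12·(2,2)/8² = (0.3750,0.3750)
F = F_att + ΣF_rep = (-5.6250,-2.6250)
p' = p + 1/10·F = (-2.5625,-0.2625)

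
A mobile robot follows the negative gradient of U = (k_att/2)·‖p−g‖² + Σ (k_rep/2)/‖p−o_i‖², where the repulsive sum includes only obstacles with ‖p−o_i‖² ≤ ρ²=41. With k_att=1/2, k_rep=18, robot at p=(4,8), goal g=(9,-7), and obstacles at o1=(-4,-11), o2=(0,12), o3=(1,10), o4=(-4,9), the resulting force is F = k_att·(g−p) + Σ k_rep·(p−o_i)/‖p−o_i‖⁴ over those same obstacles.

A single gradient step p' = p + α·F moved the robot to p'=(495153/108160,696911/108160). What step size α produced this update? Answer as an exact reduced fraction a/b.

F_att = 1/2·(g−p) = 1/2·(5,-15) = (2.5000,-7.5000)
o1: d²=425 > ρ²=41 → inactive
o2: d²=32 ≤ ρ²=41; F_rep = 18·(4,-4)/32² = (0.0703,-0.0703)
o3: d²=13 ≤ ρ²=41; F_rep = 18·(3,-2)/13² = (0.3195,-0.2130)
o4: d²=65 > ρ²=41 → inactive
F = F_att + ΣF_rep = (2.8898,-7.7833)
Δp = p'−p = (0.5780,-1.5567); α = Δx/Fx = (62513/108160) / (62513/21632) = 1/5
check: Δy/Fy = (-168369/108160) / (-168369/21632) = 1/5 ✓

α = 1/5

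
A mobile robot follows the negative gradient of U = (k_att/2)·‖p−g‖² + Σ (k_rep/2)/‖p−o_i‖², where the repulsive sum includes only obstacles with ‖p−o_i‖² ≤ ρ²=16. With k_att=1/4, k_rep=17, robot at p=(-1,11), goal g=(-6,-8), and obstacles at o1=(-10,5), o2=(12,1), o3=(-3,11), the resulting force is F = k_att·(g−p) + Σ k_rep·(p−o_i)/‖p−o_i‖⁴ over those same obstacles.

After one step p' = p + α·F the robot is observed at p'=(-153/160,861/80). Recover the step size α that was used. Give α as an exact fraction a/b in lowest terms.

α = 1/20

F_att = 1/4·(g−p) = 1/4·(-5,-19) = (-1.2500,-4.7500)
o1: d²=117 > ρ²=16 → inactive
o2: d²=269 > ρ²=16 → inactive
o3: d²=4 ≤ ρ²=16; F_rep = 17·(2,0)/4² = (2.1250,0.0000)
F = F_att + ΣF_rep = (0.8750,-4.7500)
Δp = p'−p = (0.0437,-0.2375); α = Δx/Fx = (7/160) / (7/8) = 1/20
check: Δy/Fy = (-19/80) / (-19/4) = 1/20 ✓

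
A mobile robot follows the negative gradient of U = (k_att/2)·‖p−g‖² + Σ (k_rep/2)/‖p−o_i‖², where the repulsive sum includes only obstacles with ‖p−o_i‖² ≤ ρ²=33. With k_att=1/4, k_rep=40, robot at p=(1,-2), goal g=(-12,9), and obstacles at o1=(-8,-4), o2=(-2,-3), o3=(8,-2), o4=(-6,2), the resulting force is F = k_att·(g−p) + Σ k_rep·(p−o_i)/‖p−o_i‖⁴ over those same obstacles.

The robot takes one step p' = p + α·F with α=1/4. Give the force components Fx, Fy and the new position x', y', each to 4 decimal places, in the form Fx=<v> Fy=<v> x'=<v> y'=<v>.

F_att = 1/4·(g−p) = 1/4·(-13,11) = (-3.2500,2.7500)
o1: d²=85 > ρ²=33 → inactive
o2: d²=10 ≤ ρ²=33; F_rep = 40·(3,1)/10² = (1.2000,0.4000)
o3: d²=49 > ρ²=33 → inactive
o4: d²=65 > ρ²=33 → inactive
F = F_att + ΣF_rep = (-2.0500,3.1500)
p' = p + 1/4·F = (0.4875,-1.2125)

Fx=-2.0500 Fy=3.1500 x'=0.4875 y'=-1.2125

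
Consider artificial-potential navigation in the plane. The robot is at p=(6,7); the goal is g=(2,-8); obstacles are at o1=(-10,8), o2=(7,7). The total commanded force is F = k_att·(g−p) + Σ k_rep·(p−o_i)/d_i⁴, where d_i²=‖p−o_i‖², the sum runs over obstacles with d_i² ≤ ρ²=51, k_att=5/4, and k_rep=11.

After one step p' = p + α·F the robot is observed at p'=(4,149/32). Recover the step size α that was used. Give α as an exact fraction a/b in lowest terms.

F_att = 5/4·(g−p) = 5/4·(-4,-15) = (-5.0000,-18.7500)
o1: d²=257 > ρ²=51 → inactive
o2: d²=1 ≤ ρ²=51; F_rep = 11·(-1,0)/1² = (-11.0000,0.0000)
F = F_att + ΣF_rep = (-16.0000,-18.7500)
Δp = p'−p = (-2.0000,-2.3438); α = Δx/Fx = (-2) / (-16) = 1/8
check: Δy/Fy = (-75/32) / (-75/4) = 1/8 ✓

α = 1/8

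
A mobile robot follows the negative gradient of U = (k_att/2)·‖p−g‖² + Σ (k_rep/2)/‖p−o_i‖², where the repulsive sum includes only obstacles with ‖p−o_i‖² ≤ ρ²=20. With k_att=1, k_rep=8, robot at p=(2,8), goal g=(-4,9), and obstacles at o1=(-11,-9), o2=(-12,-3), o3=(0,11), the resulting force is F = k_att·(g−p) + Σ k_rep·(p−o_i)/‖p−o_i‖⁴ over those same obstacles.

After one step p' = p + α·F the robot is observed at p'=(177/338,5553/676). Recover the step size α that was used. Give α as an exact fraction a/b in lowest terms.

α = 1/4

F_att = 1·(g−p) = 1·(-6,1) = (-6.0000,1.0000)
o1: d²=458 > ρ²=20 → inactive
o2: d²=317 > ρ²=20 → inactive
o3: d²=13 ≤ ρ²=20; F_rep = 8·(2,-3)/13² = (0.0947,-0.1420)
F = F_att + ΣF_rep = (-5.9053,0.8580)
Δp = p'−p = (-1.4763,0.2145); α = Δx/Fx = (-499/338) / (-998/169) = 1/4
check: Δy/Fy = (145/676) / (145/169) = 1/4 ✓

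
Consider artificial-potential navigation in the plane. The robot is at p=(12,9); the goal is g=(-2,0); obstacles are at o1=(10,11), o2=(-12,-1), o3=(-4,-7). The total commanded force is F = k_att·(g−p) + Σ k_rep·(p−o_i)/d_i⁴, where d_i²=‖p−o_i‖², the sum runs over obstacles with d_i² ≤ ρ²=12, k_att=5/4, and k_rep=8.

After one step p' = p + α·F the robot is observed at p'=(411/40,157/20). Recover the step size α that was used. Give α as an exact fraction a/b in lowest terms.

F_att = 5/4·(g−p) = 5/4·(-14,-9) = (-17.5000,-11.2500)
o1: d²=8 ≤ ρ²=12; F_rep = 8·(2,-2)/8² = (0.2500,-0.2500)
o2: d²=676 > ρ²=12 → inactive
o3: d²=512 > ρ²=12 → inactive
F = F_att + ΣF_rep = (-17.2500,-11.5000)
Δp = p'−p = (-1.7250,-1.1500); α = Δx/Fx = (-69/40) / (-69/4) = 1/10
check: Δy/Fy = (-23/20) / (-23/2) = 1/10 ✓

α = 1/10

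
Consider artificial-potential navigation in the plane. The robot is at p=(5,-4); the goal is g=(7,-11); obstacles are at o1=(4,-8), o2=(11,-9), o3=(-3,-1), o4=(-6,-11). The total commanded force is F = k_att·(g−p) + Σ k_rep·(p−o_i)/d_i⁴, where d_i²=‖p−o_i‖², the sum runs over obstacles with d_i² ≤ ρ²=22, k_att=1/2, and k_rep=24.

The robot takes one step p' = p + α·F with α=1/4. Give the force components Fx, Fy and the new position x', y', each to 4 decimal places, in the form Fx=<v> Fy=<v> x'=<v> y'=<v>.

Fx=1.0830 Fy=-3.1678 x'=5.2708 y'=-4.7920

F_att = 1/2·(g−p) = 1/2·(2,-7) = (1.0000,-3.5000)
o1: d²=17 ≤ ρ²=22; F_rep = 24·(1,4)/17² = (0.0830,0.3322)
o2: d²=61 > ρ²=22 → inactive
o3: d²=73 > ρ²=22 → inactive
o4: d²=170 > ρ²=22 → inactive
F = F_att + ΣF_rep = (1.0830,-3.1678)
p' = p + 1/4·F = (5.2708,-4.7920)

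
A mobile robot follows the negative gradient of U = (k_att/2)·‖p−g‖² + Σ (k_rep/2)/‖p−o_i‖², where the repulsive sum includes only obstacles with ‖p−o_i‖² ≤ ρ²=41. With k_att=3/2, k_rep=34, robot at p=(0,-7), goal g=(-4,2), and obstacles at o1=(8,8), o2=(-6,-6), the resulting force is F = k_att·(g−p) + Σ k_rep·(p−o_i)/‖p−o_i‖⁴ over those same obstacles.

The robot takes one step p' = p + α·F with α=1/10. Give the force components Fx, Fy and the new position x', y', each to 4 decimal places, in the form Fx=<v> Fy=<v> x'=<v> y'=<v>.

Fx=-5.8510 Fy=13.4752 x'=-0.5851 y'=-5.6525

F_att = 3/2·(g−p) = 3/2·(-4,9) = (-6.0000,13.5000)
o1: d²=289 > ρ²=41 → inactive
o2: d²=37 ≤ ρ²=41; F_rep = 34·(6,-1)/37² = (0.1490,-0.0248)
F = F_att + ΣF_rep = (-5.8510,13.4752)
p' = p + 1/10·F = (-0.5851,-5.6525)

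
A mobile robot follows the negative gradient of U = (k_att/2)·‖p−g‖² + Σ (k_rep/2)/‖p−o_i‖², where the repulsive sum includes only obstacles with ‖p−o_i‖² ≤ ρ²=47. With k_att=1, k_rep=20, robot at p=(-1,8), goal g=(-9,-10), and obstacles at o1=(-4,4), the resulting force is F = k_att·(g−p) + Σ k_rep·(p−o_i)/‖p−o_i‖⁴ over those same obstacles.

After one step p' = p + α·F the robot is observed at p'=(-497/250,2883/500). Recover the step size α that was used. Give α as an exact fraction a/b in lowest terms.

α = 1/8

F_att = 1·(g−p) = 1·(-8,-18) = (-8.0000,-18.0000)
o1: d²=25 ≤ ρ²=47; F_rep = 20·(3,4)/25² = (0.0960,0.1280)
F = F_att + ΣF_rep = (-7.9040,-17.8720)
Δp = p'−p = (-0.9880,-2.2340); α = Δx/Fx = (-247/250) / (-988/125) = 1/8
check: Δy/Fy = (-1117/500) / (-2234/125) = 1/8 ✓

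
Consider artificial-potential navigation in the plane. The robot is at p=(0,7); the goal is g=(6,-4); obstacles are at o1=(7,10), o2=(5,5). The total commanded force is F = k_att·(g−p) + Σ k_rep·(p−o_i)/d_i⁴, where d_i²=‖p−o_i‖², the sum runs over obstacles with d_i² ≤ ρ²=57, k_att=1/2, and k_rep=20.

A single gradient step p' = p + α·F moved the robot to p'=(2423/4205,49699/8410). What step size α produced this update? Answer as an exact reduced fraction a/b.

α = 1/5

F_att = 1/2·(g−p) = 1/2·(6,-11) = (3.0000,-5.5000)
o1: d²=58 > ρ²=57 → inactive
o2: d²=29 ≤ ρ²=57; F_rep = 20·(-5,2)/29² = (-0.1189,0.0476)
F = F_att + ΣF_rep = (2.8811,-5.4524)
Δp = p'−p = (0.5762,-1.0905); α = Δx/Fx = (2423/4205) / (2423/841) = 1/5
check: Δy/Fy = (-9171/8410) / (-9171/1682) = 1/5 ✓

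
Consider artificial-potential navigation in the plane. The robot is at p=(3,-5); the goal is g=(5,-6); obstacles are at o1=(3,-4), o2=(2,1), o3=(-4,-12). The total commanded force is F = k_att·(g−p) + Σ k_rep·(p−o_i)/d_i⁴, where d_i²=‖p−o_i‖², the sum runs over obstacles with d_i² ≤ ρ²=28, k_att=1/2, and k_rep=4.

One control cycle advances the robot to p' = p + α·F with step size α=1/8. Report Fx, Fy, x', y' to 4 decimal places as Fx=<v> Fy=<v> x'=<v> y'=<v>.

Fx=1.0000 Fy=-4.5000 x'=3.1250 y'=-5.5625

F_att = 1/2·(g−p) = 1/2·(2,-1) = (1.0000,-0.5000)
o1: d²=1 ≤ ρ²=28; F_rep = 4·(0,-1)/1² = (0.0000,-4.0000)
o2: d²=37 > ρ²=28 → inactive
o3: d²=98 > ρ²=28 → inactive
F = F_att + ΣF_rep = (1.0000,-4.5000)
p' = p + 1/8·F = (3.1250,-5.5625)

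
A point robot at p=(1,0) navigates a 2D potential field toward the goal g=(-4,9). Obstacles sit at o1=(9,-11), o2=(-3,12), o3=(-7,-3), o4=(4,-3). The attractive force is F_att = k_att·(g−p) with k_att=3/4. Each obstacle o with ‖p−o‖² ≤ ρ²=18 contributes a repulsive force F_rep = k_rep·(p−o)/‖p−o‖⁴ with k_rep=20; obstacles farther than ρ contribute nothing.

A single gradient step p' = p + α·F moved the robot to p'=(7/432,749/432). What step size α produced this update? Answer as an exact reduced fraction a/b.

α = 1/4

F_att = 3/4·(g−p) = 3/4·(-5,9) = (-3.7500,6.7500)
o1: d²=185 > ρ²=18 → inactive
o2: d²=160 > ρ²=18 → inactive
o3: d²=73 > ρ²=18 → inactive
o4: d²=18 ≤ ρ²=18; F_rep = 20·(-3,3)/18² = (-0.1852,0.1852)
F = F_att + ΣF_rep = (-3.9352,6.9352)
Δp = p'−p = (-0.9838,1.7338); α = Δx/Fx = (-425/432) / (-425/108) = 1/4
check: Δy/Fy = (749/432) / (749/108) = 1/4 ✓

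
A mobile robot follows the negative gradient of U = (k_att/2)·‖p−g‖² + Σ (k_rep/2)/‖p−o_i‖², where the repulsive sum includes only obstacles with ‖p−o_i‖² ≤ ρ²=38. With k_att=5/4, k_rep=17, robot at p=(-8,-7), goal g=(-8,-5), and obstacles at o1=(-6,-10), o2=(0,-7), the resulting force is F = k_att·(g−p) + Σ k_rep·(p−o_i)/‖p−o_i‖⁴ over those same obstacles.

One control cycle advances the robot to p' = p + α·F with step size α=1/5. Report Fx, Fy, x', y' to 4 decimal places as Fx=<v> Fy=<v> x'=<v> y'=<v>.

Fx=-0.2012 Fy=2.8018 x'=-8.0402 y'=-6.4396

F_att = 5/4·(g−p) = 5/4·(0,2) = (0.0000,2.5000)
o1: d²=13 ≤ ρ²=38; F_rep = 17·(-2,3)/13² = (-0.2012,0.3018)
o2: d²=64 > ρ²=38 → inactive
F = F_att + ΣF_rep = (-0.2012,2.8018)
p' = p + 1/5·F = (-8.0402,-6.4396)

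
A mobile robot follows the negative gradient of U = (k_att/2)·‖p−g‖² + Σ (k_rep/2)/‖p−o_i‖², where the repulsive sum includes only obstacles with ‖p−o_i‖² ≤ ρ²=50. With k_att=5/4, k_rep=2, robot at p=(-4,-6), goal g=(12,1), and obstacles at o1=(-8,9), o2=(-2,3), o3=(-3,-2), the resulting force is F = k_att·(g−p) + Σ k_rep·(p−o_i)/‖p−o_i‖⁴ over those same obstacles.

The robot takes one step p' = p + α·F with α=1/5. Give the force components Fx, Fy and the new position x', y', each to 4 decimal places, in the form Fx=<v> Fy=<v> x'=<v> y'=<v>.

Fx=19.9931 Fy=8.7223 x'=-0.0014 y'=-4.2555

F_att = 5/4·(g−p) = 5/4·(16,7) = (20.0000,8.7500)
o1: d²=241 > ρ²=50 → inactive
o2: d²=85 > ρ²=50 → inactive
o3: d²=17 ≤ ρ²=50; F_rep = 2·(-1,-4)/17² = (-0.0069,-0.0277)
F = F_att + ΣF_rep = (19.9931,8.7223)
p' = p + 1/5·F = (-0.0014,-4.2555)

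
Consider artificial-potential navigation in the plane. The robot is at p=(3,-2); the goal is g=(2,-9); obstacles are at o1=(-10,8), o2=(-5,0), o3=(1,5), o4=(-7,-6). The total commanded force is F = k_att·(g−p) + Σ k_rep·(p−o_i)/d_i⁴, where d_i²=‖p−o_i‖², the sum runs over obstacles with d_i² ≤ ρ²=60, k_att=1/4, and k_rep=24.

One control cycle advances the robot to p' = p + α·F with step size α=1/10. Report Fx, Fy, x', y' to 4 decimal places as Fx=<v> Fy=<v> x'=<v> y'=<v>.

F_att = 1/4·(g−p) = 1/4·(-1,-7) = (-0.2500,-1.7500)
o1: d²=269 > ρ²=60 → inactive
o2: d²=68 > ρ²=60 → inactive
o3: d²=53 ≤ ρ²=60; F_rep = 24·(2,-7)/53² = (0.0171,-0.0598)
o4: d²=116 > ρ²=60 → inactive
F = F_att + ΣF_rep = (-0.2329,-1.8098)
p' = p + 1/10·F = (2.9767,-2.1810)

Fx=-0.2329 Fy=-1.8098 x'=2.9767 y'=-2.1810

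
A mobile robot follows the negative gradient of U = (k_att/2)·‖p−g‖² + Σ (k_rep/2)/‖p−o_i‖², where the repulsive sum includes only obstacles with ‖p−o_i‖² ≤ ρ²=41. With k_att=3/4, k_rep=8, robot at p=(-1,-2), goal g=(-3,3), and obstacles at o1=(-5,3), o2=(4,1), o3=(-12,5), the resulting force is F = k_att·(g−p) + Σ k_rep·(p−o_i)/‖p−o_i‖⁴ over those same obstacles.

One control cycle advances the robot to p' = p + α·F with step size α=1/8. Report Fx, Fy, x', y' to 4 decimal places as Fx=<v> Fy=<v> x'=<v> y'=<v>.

Fx=-1.5156 Fy=3.7054 x'=-1.1894 y'=-1.5368

F_att = 3/4·(g−p) = 3/4·(-2,5) = (-1.5000,3.7500)
o1: d²=41 ≤ ρ²=41; F_rep = 8·(4,-5)/41² = (0.0190,-0.0238)
o2: d²=34 ≤ ρ²=41; F_rep = 8·(-5,-3)/34² = (-0.0346,-0.0208)
o3: d²=170 > ρ²=41 → inactive
F = F_att + ΣF_rep = (-1.5156,3.7054)
p' = p + 1/8·F = (-1.1894,-1.5368)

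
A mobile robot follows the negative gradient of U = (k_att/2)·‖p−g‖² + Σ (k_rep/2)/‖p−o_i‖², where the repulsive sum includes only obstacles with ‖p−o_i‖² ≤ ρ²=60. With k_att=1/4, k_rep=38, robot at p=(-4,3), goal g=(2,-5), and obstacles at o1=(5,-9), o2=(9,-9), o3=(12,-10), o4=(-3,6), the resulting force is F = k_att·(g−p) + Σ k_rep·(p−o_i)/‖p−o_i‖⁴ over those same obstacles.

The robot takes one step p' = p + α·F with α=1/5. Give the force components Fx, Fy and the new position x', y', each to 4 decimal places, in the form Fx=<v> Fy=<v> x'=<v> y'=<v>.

F_att = 1/4·(g−p) = 1/4·(6,-8) = (1.5000,-2.0000)
o1: d²=225 > ρ²=60 → inactive
o2: d²=313 > ρ²=60 → inactive
o3: d²=425 > ρ²=60 → inactive
o4: d²=10 ≤ ρ²=60; F_rep = 38·(-1,-3)/10² = (-0.3800,-1.1400)
F = F_att + ΣF_rep = (1.1200,-3.1400)
p' = p + 1/5·F = (-3.7760,2.3720)

Fx=1.1200 Fy=-3.1400 x'=-3.7760 y'=2.3720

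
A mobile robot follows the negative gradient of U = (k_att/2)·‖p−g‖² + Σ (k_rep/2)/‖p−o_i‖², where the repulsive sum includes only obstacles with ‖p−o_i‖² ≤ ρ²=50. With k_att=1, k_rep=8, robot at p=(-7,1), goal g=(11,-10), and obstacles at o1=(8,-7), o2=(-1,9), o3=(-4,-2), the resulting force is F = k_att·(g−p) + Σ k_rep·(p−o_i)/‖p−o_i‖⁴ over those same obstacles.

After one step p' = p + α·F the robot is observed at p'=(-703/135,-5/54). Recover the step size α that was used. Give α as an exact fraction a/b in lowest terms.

α = 1/10

F_att = 1·(g−p) = 1·(18,-11) = (18.0000,-11.0000)
o1: d²=289 > ρ²=50 → inactive
o2: d²=100 > ρ²=50 → inactive
o3: d²=18 ≤ ρ²=50; F_rep = 8·(-3,3)/18² = (-0.0741,0.0741)
F = F_att + ΣF_rep = (17.9259,-10.9259)
Δp = p'−p = (1.7926,-1.0926); α = Δx/Fx = (242/135) / (484/27) = 1/10
check: Δy/Fy = (-59/54) / (-295/27) = 1/10 ✓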